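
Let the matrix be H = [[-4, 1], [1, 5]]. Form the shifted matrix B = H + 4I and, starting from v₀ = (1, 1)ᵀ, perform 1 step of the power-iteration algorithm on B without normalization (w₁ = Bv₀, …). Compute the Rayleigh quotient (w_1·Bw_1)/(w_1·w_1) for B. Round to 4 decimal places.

B = H + 4I has rows (0, 1); (1, 9)
w1 = Bv₀ = (1, 10)
Bw1 = (10, 91)
w1·Bw1 = 920; w1·w1 = 101; μ ≈ 920/101 = 9.1089

μ ≈ 9.1089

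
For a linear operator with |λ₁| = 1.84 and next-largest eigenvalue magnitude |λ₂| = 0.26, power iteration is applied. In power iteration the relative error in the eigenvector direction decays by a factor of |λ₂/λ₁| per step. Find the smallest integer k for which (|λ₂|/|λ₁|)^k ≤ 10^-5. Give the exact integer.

|λ₂/λ₁| = 0.26/1.84 = 0.14130
Need k ≥ ln(10^-5) / ln(0.14130) = -11.5129 / -1.9568 ≈ 5.883
Smallest integer k satisfying the bound: 6

6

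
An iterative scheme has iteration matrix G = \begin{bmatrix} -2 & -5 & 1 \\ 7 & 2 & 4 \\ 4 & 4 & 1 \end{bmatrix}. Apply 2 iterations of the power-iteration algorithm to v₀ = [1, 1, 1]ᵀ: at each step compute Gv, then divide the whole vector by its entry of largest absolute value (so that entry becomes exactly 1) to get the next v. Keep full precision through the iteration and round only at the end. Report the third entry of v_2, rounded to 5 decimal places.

-0.84091

Gv0 = (-6.000000, 13.000000, 9.000000); divide by 13.000000 → v1 = (-0.461538, 1.000000, 0.692308)
Gv1 = (-3.384615, 1.538462, 2.846154); divide by -3.384615 → v2 = (1.000000, -0.454545, -0.840909)
Requested entry of v2: 37/-44 = -0.84091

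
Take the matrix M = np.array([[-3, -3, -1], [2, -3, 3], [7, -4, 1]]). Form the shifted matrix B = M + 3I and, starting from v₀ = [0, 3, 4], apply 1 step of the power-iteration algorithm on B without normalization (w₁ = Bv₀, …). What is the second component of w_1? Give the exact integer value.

B = M + 3I has rows (0, -3, -1); (2, 0, 3); (7, -4, 4)
w1 = Bv₀ = (0·0 + (-3)·3 + (-1)·4; 2·0 + 0·3 + 3·4; 7·0 + (-4)·3 + 4·4) = (-13, 12, 4)
Requested component of w1: 12

12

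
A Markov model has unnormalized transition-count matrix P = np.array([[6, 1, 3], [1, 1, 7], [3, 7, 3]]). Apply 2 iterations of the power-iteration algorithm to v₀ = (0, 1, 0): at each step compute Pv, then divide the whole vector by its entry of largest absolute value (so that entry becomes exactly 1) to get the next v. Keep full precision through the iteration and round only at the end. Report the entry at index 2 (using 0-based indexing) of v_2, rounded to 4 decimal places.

Pv0 = (1.00000, 1.00000, 7.00000); divide by 7.00000 → v1 = (0.14286, 0.14286, 1.00000)
Pv1 = (4.00000, 7.28571, 4.42857); divide by 7.28571 → v2 = (0.54902, 1.00000, 0.60784)
Requested entry of v2: 31/51 = 0.6078

0.6078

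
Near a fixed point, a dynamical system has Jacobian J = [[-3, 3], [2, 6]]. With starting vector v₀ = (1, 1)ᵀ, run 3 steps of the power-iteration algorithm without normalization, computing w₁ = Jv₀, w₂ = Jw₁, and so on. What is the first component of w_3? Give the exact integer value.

w1 = Jv₀ = (0, 8)
w2 = Jw1 = (24, 48)
w3 = Jw2 = (72, 336)
The requested component of w3 is 72.

72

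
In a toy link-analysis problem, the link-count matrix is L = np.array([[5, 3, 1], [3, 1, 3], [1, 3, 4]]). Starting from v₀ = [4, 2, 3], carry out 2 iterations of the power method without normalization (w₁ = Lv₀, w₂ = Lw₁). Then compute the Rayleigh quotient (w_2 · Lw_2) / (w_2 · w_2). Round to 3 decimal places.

8.092

w1 = Lv₀ = (5·4 + 3·2 + 1·3; 3·4 + 1·2 + 3·3; 1·4 + 3·2 + 4·3) = (29, 23, 22)
w2 = Lw1 = (5·29 + 3·23 + 1·22; 3·29 + 1·23 + 3·22; 1·29 + 3·23 + 4·22) = (236, 176, 186)
Lw2 = (1894, 1442, 1508)
w2·Lw2 = 236·1894 + 176·1442 + 186·1508 = 981264; w2·w2 = 236·236 + 176·176 + 186·186 = 121268
λ ≈ 981264/121268 = 8.092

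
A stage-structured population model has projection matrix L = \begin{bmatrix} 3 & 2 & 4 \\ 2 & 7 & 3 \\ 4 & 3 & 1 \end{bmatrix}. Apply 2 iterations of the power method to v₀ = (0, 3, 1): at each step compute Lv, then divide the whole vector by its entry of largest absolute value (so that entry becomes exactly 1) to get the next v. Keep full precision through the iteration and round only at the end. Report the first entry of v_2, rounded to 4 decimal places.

Lv0 = (10.00000, 24.00000, 10.00000); divide by 24.00000 → v1 = (0.41667, 1.00000, 0.41667)
Lv1 = (4.91667, 9.08333, 5.08333); divide by 9.08333 → v2 = (0.54128, 1.00000, 0.55963)
Requested entry of v2: 118/218 = 0.5413

0.5413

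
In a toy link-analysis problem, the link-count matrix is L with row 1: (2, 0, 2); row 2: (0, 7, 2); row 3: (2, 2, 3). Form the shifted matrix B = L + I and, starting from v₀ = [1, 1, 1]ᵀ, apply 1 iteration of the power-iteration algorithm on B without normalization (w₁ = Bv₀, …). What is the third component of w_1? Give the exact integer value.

8

B = L + I has rows (3, 0, 2); (0, 8, 2); (2, 2, 4)
w1 = Bv₀ = (3·1 + 0·1 + 2·1; 0·1 + 8·1 + 2·1; 2·1 + 2·1 + 4·1) = (5, 10, 8)
Requested component of w1: 8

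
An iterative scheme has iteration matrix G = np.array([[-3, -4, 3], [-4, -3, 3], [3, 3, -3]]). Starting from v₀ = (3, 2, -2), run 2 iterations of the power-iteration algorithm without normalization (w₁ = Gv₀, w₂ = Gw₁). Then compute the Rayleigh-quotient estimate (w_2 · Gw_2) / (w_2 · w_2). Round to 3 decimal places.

w1 = Gv₀ = ((-3)·3 + (-4)·2 + 3·(-2); (-4)·3 + (-3)·2 + 3·(-2); 3·3 + 3·2 + (-3)·(-2)) = (-23, -24, 21)
w2 = Gw1 = ((-3)·(-23) + (-4)·(-24) + 3·21; (-4)·(-23) + (-3)·(-24) + 3·21; 3·(-23) + 3·(-24) + (-3)·21) = (228, 227, -204)
Gw2 = (-2204, -2205, 1977)
w2·Gw2 = 228·(-2204) + 227·(-2205) + (-204)·1977 = -1406355; w2·w2 = 228·228 + 227·227 + (-204)·(-204) = 145129
λ ≈ -1406355/145129 = -9.690

-9.690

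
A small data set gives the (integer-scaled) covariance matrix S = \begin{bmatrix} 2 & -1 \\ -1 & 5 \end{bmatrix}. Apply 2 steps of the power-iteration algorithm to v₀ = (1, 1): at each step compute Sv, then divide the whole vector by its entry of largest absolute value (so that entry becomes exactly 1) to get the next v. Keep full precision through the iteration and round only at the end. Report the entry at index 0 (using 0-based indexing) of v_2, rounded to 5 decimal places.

-0.10526

Sv0 = (1.000000, 4.000000); divide by 4.000000 → v1 = (0.250000, 1.000000)
Sv1 = (-0.500000, 4.750000); divide by 4.750000 → v2 = (-0.105263, 1.000000)
Requested entry of v2: -2/19 = -0.10526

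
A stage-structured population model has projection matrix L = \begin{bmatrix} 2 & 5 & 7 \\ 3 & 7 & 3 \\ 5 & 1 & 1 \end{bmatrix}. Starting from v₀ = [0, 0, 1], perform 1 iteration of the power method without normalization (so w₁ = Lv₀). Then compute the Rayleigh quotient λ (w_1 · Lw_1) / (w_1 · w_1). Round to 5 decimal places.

w1 = Lv₀ = (2·0 + 5·0 + 7·1; 3·0 + 7·0 + 3·1; 5·0 + 1·0 + 1·1) = (7, 3, 1)
Lw1 = (36, 45, 39)
w1·Lw1 = 7·36 + 3·45 + 1·39 = 426; w1·w1 = 7·7 + 3·3 + 1·1 = 59
λ ≈ 426/59 = 7.22034

λ ≈ 7.22034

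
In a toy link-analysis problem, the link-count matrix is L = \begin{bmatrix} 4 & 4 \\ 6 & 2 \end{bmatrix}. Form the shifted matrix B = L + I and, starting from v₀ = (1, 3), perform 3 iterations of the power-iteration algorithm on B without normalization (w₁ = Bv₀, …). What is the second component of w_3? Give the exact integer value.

1311

B = L + I has rows (5, 4); (6, 3)
w1 = Bv₀ = (17, 15)
w2 = Bw1 = (145, 147)
w3 = Bw2 = (1313, 1311)
Requested component of w3: 1311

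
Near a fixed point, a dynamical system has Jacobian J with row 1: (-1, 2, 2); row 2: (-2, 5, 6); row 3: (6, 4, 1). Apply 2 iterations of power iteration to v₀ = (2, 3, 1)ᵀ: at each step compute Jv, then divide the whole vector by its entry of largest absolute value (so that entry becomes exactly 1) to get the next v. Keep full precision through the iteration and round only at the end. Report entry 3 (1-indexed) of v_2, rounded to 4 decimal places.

Jv0 = (6.00000, 17.00000, 25.00000); divide by 25.00000 → v1 = (0.24000, 0.68000, 1.00000)
Jv1 = (3.12000, 8.92000, 5.16000); divide by 8.92000 → v2 = (0.34978, 1.00000, 0.57848)
Requested entry of v2: 129/223 = 0.5785

0.5785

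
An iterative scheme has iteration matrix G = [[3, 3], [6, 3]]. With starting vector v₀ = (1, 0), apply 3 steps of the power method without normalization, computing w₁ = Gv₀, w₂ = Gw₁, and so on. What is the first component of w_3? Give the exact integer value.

w1 = Gv₀ = (3·1 + 3·0; 6·1 + 3·0) = (3, 6)
w2 = Gw1 = (3·3 + 3·6; 6·3 + 3·6) = (27, 36)
w3 = Gw2 = (189, 270)
The requested component of w3 is 189.

189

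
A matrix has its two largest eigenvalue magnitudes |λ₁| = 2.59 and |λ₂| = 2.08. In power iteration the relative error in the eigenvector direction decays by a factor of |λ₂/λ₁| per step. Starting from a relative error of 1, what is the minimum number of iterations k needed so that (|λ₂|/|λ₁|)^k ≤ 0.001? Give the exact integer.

32

|λ₂/λ₁| = 2.08/2.59 = 0.80309
Need k ≥ ln(0.001) / ln(0.80309) = -6.9078 / -0.2193 ≈ 31.501
Smallest integer k satisfying the bound: 32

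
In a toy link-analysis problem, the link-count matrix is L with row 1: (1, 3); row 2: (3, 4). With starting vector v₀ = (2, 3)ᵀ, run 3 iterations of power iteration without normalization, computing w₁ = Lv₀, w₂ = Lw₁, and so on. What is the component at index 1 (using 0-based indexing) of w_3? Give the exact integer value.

615

w1 = Lv₀ = (1·2 + 3·3; 3·2 + 4·3) = (11, 18)
w2 = Lw1 = (1·11 + 3·18; 3·11 + 4·18) = (65, 105)
w3 = Lw2 = (380, 615)
The requested component of w3 is 615.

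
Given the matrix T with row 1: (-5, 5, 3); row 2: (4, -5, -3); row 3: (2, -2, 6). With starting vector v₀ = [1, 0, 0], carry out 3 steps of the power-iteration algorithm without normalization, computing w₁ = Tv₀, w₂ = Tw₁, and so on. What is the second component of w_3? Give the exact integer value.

w1 = Tv₀ = (-5, 4, 2)
w2 = Tw1 = (51, -46, -6)
w3 = Tw2 = (-503, 452, 158)
The requested component of w3 is 452.

452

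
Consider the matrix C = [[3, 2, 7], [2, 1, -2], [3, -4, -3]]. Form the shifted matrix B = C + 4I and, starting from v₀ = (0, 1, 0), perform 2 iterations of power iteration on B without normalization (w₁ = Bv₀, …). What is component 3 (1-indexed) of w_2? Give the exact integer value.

B = C + 4I has rows (7, 2, 7); (2, 5, -2); (3, -4, 1)
w1 = Bv₀ = (7·0 + 2·1 + 7·0; 2·0 + 5·1 + (-2)·0; 3·0 + (-4)·1 + 1·0) = (2, 5, -4)
w2 = Bw1 = (7·2 + 2·5 + 7·(-4); 2·2 + 5·5 + (-2)·(-4); 3·2 + (-4)·5 + 1·(-4)) = (-4, 37, -18)
Requested component of w2: -18

-18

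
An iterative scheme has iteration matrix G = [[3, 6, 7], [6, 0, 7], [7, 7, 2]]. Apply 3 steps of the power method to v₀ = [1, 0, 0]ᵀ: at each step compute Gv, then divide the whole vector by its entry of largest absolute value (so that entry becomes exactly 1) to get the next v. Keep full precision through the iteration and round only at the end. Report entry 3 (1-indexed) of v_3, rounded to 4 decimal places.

Gv0 = (3.00000, 6.00000, 7.00000); divide by 7.00000 → v1 = (0.42857, 0.85714, 1.00000)
Gv1 = (13.42857, 9.57143, 11.00000); divide by 13.42857 → v2 = (1.00000, 0.71277, 0.81915)
Gv2 = (13.01064, 11.73404, 13.62766); divide by 13.62766 → v3 = (0.95472, 0.86105, 1.00000)
Requested entry of v3: 1281/1281 = 1.0000

1.0000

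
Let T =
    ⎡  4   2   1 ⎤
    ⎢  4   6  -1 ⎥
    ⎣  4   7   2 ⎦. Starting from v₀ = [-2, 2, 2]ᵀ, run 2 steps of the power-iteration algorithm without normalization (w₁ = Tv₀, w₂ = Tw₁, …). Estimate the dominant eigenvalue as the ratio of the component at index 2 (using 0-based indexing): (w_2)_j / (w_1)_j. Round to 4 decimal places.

w1 = Tv₀ = (4·(-2) + 2·2 + 1·2; 4·(-2) + 6·2 + (-1)·2; 4·(-2) + 7·2 + 2·2) = (-2, 2, 10)
w2 = Tw1 = (4·(-2) + 2·2 + 1·10; 4·(-2) + 6·2 + (-1)·10; 4·(-2) + 7·2 + 2·10) = (6, -6, 26)
Ratio at component: 26 / 10 = 2.6000

λ ≈ 2.6000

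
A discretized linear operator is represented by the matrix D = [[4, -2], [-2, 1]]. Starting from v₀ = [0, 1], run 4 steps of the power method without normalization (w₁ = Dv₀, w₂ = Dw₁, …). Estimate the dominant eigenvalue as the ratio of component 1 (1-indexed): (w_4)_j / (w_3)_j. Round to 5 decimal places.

5.00000

w1 = Dv₀ = (-2, 1)
w2 = Dw1 = (-10, 5)
w3 = Dw2 = (-50, 25)
w4 = Dw3 = (-250, 125)
Ratio at component: -250 / -50 = 5.00000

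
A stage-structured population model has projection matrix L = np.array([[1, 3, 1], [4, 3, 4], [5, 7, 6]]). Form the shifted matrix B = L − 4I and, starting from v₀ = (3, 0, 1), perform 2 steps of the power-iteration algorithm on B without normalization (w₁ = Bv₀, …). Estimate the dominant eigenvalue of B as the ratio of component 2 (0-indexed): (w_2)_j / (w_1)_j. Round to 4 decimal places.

6.2353

B = L − 4I has rows (-3, 3, 1); (4, -1, 4); (5, 7, 2)
w1 = Bv₀ = ((-3)·3 + 3·0 + 1·1; 4·3 + (-1)·0 + 4·1; 5·3 + 7·0 + 2·1) = (-8, 16, 17)
w2 = Bw1 = ((-3)·(-8) + 3·16 + 1·17; 4·(-8) + (-1)·16 + 4·17; 5·(-8) + 7·16 + 2·17) = (89, 20, 106)
Ratio: 106/17 = 6.2353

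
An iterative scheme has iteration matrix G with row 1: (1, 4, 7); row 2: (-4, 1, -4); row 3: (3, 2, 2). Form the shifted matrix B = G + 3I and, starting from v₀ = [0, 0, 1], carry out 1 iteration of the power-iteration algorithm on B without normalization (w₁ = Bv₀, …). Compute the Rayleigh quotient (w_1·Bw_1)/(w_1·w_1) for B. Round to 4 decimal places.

8.6111

B = G + 3I has rows (4, 4, 7); (-4, 4, -4); (3, 2, 5)
w1 = Bv₀ = (4·0 + 4·0 + 7·1; (-4)·0 + 4·0 + (-4)·1; 3·0 + 2·0 + 5·1) = (7, -4, 5)
Bw1 = (47, -64, 38)
w1·Bw1 = 775; w1·w1 = 90; μ ≈ 775/90 = 8.6111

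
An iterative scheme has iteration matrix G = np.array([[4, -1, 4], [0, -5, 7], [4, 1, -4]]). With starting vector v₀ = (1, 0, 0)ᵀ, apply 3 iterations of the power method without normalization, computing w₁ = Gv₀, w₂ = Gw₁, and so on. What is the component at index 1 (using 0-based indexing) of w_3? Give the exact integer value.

w1 = Gv₀ = (4·1 + (-1)·0 + 4·0; 0·1 + (-5)·0 + 7·0; 4·1 + 1·0 + (-4)·0) = (4, 0, 4)
w2 = Gw1 = (4·4 + (-1)·0 + 4·4; 0·4 + (-5)·0 + 7·4; 4·4 + 1·0 + (-4)·4) = (32, 28, 0)
w3 = Gw2 = (100, -140, 156)
The requested component of w3 is -140.

-140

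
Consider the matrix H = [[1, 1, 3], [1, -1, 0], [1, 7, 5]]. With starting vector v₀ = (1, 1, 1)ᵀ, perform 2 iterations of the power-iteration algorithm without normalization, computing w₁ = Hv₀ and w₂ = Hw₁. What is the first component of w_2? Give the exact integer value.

w1 = Hv₀ = (5, 0, 13)
w2 = Hw1 = (44, 5, 70)
The requested component of w2 is 44.

44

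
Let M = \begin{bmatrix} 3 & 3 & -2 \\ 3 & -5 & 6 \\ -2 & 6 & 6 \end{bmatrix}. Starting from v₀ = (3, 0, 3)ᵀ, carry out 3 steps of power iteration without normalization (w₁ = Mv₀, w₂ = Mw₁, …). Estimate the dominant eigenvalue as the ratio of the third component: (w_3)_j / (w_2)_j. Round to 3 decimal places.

4.000

w1 = Mv₀ = (3·3 + 3·0 + (-2)·3; 3·3 + (-5)·0 + 6·3; (-2)·3 + 6·0 + 6·3) = (3, 27, 12)
w2 = Mw1 = (3·3 + 3·27 + (-2)·12; 3·3 + (-5)·27 + 6·12; (-2)·3 + 6·27 + 6·12) = (66, -54, 228)
w3 = Mw2 = (-420, 1836, 912)
Ratio at component: 912 / 228 = 4.000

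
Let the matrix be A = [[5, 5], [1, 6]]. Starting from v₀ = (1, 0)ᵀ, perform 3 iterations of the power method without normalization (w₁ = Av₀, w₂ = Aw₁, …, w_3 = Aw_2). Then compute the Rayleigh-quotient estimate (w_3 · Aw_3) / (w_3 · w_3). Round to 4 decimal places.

λ ≈ 7.4843

w1 = Av₀ = (5·1 + 5·0; 1·1 + 6·0) = (5, 1)
w2 = Aw1 = (5·5 + 5·1; 1·5 + 6·1) = (30, 11)
w3 = Aw2 = (205, 96)
Aw3 = (1505, 781)
w3·Aw3 = 205·1505 + 96·781 = 383501; w3·w3 = 205·205 + 96·96 = 51241
λ ≈ 383501/51241 = 7.4843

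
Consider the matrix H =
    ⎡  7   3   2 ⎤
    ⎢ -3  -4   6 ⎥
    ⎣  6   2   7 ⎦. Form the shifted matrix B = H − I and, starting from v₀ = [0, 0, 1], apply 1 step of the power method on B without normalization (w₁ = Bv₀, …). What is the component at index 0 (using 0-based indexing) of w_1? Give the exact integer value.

B = H − I has rows (6, 3, 2); (-3, -5, 6); (6, 2, 6)
w1 = Bv₀ = (2, 6, 6)
Requested component of w1: 2

2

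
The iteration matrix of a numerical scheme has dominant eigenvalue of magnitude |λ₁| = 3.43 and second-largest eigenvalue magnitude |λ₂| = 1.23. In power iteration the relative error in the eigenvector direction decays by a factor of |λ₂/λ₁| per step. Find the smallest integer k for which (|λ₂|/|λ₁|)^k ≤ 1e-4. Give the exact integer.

|λ₂/λ₁| = 1.23/3.43 = 0.35860
Need k ≥ ln(1e-4) / ln(0.35860) = -9.2103 / -1.0255 ≈ 8.981
Smallest integer k satisfying the bound: 9

9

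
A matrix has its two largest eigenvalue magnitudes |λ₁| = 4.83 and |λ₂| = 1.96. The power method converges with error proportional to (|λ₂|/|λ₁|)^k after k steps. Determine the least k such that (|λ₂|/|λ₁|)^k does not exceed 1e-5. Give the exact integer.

13

|λ₂/λ₁| = 1.96/4.83 = 0.40580
Need k ≥ ln(1e-5) / ln(0.40580) = -11.5129 / -0.9019 ≈ 12.765
Smallest integer k satisfying the bound: 13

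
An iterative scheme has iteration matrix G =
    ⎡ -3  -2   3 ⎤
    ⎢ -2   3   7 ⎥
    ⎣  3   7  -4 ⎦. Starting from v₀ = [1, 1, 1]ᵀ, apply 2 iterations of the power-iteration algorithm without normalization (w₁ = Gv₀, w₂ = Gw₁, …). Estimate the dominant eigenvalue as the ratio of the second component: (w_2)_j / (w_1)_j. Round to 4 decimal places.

8.7500

w1 = Gv₀ = ((-3)·1 + (-2)·1 + 3·1; (-2)·1 + 3·1 + 7·1; 3·1 + 7·1 + (-4)·1) = (-2, 8, 6)
w2 = Gw1 = ((-3)·(-2) + (-2)·8 + 3·6; (-2)·(-2) + 3·8 + 7·6; 3·(-2) + 7·8 + (-4)·6) = (8, 70, 26)
Ratio at component: 70 / 8 = 8.7500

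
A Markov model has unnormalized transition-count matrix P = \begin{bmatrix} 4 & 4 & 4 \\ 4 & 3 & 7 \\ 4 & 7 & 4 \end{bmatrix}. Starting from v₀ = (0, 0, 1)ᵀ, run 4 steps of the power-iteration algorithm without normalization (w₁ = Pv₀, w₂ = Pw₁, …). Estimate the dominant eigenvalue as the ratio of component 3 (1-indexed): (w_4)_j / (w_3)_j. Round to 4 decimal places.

14.1178

w1 = Pv₀ = (4, 7, 4)
w2 = Pw1 = (60, 65, 81)
w3 = Pw2 = (824, 1002, 1019)
w4 = Pw3 = (11380, 13435, 14386)
Ratio at component: 14386 / 1019 = 14.1178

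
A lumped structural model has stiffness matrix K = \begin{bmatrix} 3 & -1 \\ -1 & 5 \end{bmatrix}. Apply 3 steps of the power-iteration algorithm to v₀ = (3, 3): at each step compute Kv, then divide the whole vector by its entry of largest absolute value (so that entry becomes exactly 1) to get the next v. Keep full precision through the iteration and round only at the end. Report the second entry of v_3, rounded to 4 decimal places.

1.0000

Kv0 = (6.00000, 12.00000); divide by 12.00000 → v1 = (0.50000, 1.00000)
Kv1 = (0.50000, 4.50000); divide by 4.50000 → v2 = (0.11111, 1.00000)
Kv2 = (-0.66667, 4.88889); divide by 4.88889 → v3 = (-0.13636, 1.00000)
Requested entry of v3: 264/264 = 1.0000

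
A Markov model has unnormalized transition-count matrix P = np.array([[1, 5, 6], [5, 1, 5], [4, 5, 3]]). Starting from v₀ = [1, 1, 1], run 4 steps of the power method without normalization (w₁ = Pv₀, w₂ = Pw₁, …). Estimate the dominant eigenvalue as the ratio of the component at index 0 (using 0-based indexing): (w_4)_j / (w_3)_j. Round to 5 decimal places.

λ ≈ 11.67138

w1 = Pv₀ = (12, 11, 12)
w2 = Pw1 = (139, 131, 139)
w3 = Pw2 = (1628, 1521, 1628)
w4 = Pw3 = (19001, 17801, 19001)
Ratio at component: 19001 / 1628 = 11.67138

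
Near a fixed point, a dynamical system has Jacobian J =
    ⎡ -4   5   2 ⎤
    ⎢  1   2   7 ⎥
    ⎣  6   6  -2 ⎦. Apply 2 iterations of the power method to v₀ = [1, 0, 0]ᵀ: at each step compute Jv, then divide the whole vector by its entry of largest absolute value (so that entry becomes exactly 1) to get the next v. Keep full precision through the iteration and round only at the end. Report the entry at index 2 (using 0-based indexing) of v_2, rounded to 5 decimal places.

Jv0 = (-4.000000, 1.000000, 6.000000); divide by 6.000000 → v1 = (-0.666667, 0.166667, 1.000000)
Jv1 = (5.500000, 6.666667, -5.000000); divide by 6.666667 → v2 = (0.825000, 1.000000, -0.750000)
Requested entry of v2: -30/40 = -0.75000

-0.75000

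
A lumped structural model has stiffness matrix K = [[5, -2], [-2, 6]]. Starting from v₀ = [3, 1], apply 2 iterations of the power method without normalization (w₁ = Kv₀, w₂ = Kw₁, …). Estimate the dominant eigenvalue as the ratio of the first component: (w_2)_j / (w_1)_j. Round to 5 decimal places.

w1 = Kv₀ = (13, 0)
w2 = Kw1 = (65, -26)
Ratio at component: 65 / 13 = 5.00000

λ ≈ 5.00000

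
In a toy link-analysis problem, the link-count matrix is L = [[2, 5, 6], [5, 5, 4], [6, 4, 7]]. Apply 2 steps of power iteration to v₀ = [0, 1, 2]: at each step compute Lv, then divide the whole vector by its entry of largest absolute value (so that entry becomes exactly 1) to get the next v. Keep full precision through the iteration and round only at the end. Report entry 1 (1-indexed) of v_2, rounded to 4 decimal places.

Lv0 = (17.00000, 13.00000, 18.00000); divide by 18.00000 → v1 = (0.94444, 0.72222, 1.00000)
Lv1 = (11.50000, 12.33333, 15.55556); divide by 15.55556 → v2 = (0.73929, 0.79286, 1.00000)
Requested entry of v2: 207/280 = 0.7393

0.7393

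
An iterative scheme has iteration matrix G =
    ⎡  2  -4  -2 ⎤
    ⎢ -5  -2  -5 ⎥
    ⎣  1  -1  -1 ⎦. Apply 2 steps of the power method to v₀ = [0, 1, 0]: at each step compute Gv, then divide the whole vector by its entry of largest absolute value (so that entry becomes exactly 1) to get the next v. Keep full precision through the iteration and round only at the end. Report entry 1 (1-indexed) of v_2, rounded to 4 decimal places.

Gv0 = (-4.00000, -2.00000, -1.00000); divide by -4.00000 → v1 = (1.00000, 0.50000, 0.25000)
Gv1 = (-0.50000, -7.25000, 0.25000); divide by -7.25000 → v2 = (0.06897, 1.00000, -0.03448)
Requested entry of v2: 2/29 = 0.0690

0.0690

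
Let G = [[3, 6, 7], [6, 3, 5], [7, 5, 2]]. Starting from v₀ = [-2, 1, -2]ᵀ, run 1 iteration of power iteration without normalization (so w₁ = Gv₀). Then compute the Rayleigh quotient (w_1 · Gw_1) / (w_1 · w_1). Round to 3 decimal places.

w1 = Gv₀ = (-14, -19, -13)
Gw1 = (-247, -206, -219)
w1·Gw1 = (-14)·(-247) + (-19)·(-206) + (-13)·(-219) = 10219; w1·w1 = (-14)·(-14) + (-19)·(-19) + (-13)·(-13) = 726
λ ≈ 10219/726 = 14.076

14.076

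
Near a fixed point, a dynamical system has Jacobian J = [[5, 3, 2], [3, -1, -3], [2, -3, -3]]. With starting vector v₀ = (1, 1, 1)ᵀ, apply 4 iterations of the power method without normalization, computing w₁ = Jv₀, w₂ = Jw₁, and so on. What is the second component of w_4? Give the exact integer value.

1681

w1 = Jv₀ = (5·1 + 3·1 + 2·1; 3·1 + (-1)·1 + (-3)·1; 2·1 + (-3)·1 + (-3)·1) = (10, -1, -4)
w2 = Jw1 = (5·10 + 3·(-1) + 2·(-4); 3·10 + (-1)·(-1) + (-3)·(-4); 2·10 + (-3)·(-1) + (-3)·(-4)) = (39, 43, 35)
w3 = Jw2 = (394, -31, -156)
w4 = Jw3 = (1565, 1681, 1349)
The requested component of w4 is 1681.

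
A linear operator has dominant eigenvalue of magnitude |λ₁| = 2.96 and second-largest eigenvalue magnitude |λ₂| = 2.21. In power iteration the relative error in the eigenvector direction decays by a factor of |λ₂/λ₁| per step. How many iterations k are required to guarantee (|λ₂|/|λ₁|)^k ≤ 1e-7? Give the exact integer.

|λ₂/λ₁| = 2.21/2.96 = 0.74662
Need k ≥ ln(1e-7) / ln(0.74662) = -16.1181 / -0.2922 ≈ 55.162
Smallest integer k satisfying the bound: 56

56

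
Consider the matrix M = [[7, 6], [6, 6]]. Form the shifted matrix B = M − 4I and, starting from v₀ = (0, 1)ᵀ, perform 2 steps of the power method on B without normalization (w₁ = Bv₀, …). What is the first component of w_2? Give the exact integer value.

30

B = M − 4I has rows (3, 6); (6, 2)
w1 = Bv₀ = (3·0 + 6·1; 6·0 + 2·1) = (6, 2)
w2 = Bw1 = (3·6 + 6·2; 6·6 + 2·2) = (30, 40)
Requested component of w2: 30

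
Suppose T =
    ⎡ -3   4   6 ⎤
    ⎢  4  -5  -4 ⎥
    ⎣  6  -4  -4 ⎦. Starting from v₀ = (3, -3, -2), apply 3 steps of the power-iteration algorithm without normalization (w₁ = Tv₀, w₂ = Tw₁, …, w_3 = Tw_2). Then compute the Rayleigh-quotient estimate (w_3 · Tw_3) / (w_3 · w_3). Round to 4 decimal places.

λ ≈ -13.3487

w1 = Tv₀ = ((-3)·3 + 4·(-3) + 6·(-2); 4·3 + (-5)·(-3) + (-4)·(-2); 6·3 + (-4)·(-3) + (-4)·(-2)) = (-33, 35, 38)
w2 = Tw1 = ((-3)·(-33) + 4·35 + 6·38; 4·(-33) + (-5)·35 + (-4)·38; 6·(-33) + (-4)·35 + (-4)·38) = (467, -459, -490)
w3 = Tw2 = (-6177, 6123, 6598)
Tw3 = (82611, -81715, -87946)
w3·Tw3 = (-6177)·82611 + 6123·(-81715) + 6598·(-87946) = -1590896800; w3·w3 = (-6177)·(-6177) + 6123·6123 + 6598·6598 = 119180062
λ ≈ -1590896800/119180062 = -13.3487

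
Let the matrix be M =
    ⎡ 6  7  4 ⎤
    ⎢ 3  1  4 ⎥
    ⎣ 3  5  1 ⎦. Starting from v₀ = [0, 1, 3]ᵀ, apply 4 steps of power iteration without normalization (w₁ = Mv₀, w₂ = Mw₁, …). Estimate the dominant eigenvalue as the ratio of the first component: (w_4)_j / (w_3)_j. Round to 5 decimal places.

w1 = Mv₀ = (19, 13, 8)
w2 = Mw1 = (237, 102, 130)
w3 = Mw2 = (2656, 1333, 1351)
w4 = Mw3 = (30671, 14705, 15984)
Ratio at component: 30671 / 2656 = 11.54782

11.54782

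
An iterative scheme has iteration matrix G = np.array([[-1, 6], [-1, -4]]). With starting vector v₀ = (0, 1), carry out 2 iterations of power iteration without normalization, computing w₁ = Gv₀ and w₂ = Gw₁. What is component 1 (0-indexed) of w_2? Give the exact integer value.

10

w1 = Gv₀ = (6, -4)
w2 = Gw1 = (-30, 10)
The requested component of w2 is 10.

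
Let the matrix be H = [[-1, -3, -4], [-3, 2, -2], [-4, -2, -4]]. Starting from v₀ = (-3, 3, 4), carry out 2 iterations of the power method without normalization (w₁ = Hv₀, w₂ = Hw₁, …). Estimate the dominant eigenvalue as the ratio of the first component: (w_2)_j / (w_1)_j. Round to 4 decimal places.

λ ≈ -1.8636

w1 = Hv₀ = ((-1)·(-3) + (-3)·3 + (-4)·4; (-3)·(-3) + 2·3 + (-2)·4; (-4)·(-3) + (-2)·3 + (-4)·4) = (-22, 7, -10)
w2 = Hw1 = ((-1)·(-22) + (-3)·7 + (-4)·(-10); (-3)·(-22) + 2·7 + (-2)·(-10); (-4)·(-22) + (-2)·7 + (-4)·(-10)) = (41, 100, 114)
Ratio at component: 41 / -22 = -1.8636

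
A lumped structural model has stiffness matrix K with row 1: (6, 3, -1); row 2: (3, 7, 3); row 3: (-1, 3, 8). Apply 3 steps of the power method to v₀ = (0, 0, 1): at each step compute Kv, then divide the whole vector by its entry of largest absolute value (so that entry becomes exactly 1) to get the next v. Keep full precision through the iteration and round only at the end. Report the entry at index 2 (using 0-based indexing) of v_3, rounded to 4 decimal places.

Kv0 = (-1.00000, 3.00000, 8.00000); divide by 8.00000 → v1 = (-0.12500, 0.37500, 1.00000)
Kv1 = (-0.62500, 5.25000, 9.25000); divide by 9.25000 → v2 = (-0.06757, 0.56757, 1.00000)
Kv2 = (0.29730, 6.77027, 9.77027); divide by 9.77027 → v3 = (0.03043, 0.69295, 1.00000)
Requested entry of v3: 723/723 = 1.0000

1.0000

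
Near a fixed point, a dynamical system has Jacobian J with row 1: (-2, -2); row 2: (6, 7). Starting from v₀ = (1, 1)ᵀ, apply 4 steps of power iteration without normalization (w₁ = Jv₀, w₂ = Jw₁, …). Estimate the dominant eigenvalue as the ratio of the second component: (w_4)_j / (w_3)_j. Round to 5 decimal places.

5.37119

w1 = Jv₀ = ((-2)·1 + (-2)·1; 6·1 + 7·1) = (-4, 13)
w2 = Jw1 = ((-2)·(-4) + (-2)·13; 6·(-4) + 7·13) = (-18, 67)
w3 = Jw2 = (-98, 361)
w4 = Jw3 = (-526, 1939)
Ratio at component: 1939 / 361 = 5.37119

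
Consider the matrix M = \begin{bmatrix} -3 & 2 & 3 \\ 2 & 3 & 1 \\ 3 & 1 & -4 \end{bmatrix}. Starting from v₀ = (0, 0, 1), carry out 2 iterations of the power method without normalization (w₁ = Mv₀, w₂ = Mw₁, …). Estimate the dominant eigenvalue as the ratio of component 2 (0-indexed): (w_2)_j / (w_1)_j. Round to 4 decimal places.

w1 = Mv₀ = (3, 1, -4)
w2 = Mw1 = (-19, 5, 26)
Ratio at component: 26 / -4 = -6.5000

-6.5000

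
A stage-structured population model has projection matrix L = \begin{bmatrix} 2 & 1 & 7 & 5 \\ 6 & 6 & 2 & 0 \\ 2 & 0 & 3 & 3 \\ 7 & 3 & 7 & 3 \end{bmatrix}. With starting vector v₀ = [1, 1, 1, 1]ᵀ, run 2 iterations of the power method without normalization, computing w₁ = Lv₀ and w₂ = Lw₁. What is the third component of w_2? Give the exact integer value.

w1 = Lv₀ = (2·1 + 1·1 + 7·1 + 5·1; 6·1 + 6·1 + 2·1 + 0·1; 2·1 + 0·1 + 3·1 + 3·1; 7·1 + 3·1 + 7·1 + 3·1) = (15, 14, 8, 20)
w2 = Lw1 = (2·15 + 1·14 + 7·8 + 5·20; 6·15 + 6·14 + 2·8 + 0·20; 2·15 + 0·14 + 3·8 + 3·20; 7·15 + 3·14 + 7·8 + 3·20) = (200, 190, 114, 263)
The requested component of w2 is 114.

114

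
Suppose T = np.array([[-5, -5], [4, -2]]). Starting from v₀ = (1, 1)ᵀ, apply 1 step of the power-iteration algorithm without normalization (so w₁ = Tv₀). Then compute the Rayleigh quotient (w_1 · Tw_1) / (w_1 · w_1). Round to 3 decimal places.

-4.692

w1 = Tv₀ = (-10, 2)
Tw1 = (40, -44)
w1·Tw1 = (-10)·40 + 2·(-44) = -488; w1·w1 = (-10)·(-10) + 2·2 = 104
λ ≈ -488/104 = -4.692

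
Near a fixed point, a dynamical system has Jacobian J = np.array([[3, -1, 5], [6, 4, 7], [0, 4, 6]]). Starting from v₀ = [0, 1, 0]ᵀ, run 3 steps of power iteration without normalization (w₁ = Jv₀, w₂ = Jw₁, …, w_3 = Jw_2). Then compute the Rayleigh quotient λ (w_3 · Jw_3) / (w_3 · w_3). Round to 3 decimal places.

11.426

w1 = Jv₀ = (3·0 + (-1)·1 + 5·0; 6·0 + 4·1 + 7·0; 0·0 + 4·1 + 6·0) = (-1, 4, 4)
w2 = Jw1 = (3·(-1) + (-1)·4 + 5·4; 6·(-1) + 4·4 + 7·4; 0·(-1) + 4·4 + 6·4) = (13, 38, 40)
w3 = Jw2 = (201, 510, 392)
Jw3 = (2053, 5990, 4392)
w3·Jw3 = 201·2053 + 510·5990 + 392·4392 = 5189217; w3·w3 = 201·201 + 510·510 + 392·392 = 454165
λ ≈ 5189217/454165 = 11.426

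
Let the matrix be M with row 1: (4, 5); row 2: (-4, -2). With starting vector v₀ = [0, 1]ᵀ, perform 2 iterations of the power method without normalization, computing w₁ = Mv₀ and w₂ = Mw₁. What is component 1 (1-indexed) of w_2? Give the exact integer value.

10

w1 = Mv₀ = (4·0 + 5·1; (-4)·0 + (-2)·1) = (5, -2)
w2 = Mw1 = (4·5 + 5·(-2); (-4)·5 + (-2)·(-2)) = (10, -16)
The requested component of w2 is 10.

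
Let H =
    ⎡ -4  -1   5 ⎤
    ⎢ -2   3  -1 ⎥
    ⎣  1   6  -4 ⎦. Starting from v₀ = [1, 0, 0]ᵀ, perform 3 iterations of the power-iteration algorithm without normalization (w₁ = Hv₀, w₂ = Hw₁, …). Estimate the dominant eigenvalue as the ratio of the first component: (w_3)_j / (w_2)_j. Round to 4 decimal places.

λ ≈ -8.3913

w1 = Hv₀ = (-4, -2, 1)
w2 = Hw1 = (23, 1, -20)
w3 = Hw2 = (-193, -23, 109)
Ratio at component: -193 / 23 = -8.3913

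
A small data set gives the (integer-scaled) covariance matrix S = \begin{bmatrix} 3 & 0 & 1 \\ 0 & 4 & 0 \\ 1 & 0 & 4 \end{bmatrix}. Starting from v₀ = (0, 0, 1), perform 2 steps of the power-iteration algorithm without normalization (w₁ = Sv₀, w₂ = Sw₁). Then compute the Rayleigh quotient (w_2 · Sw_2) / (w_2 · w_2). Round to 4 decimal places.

w1 = Sv₀ = (3·0 + 0·0 + 1·1; 0·0 + 4·0 + 0·1; 1·0 + 0·0 + 4·1) = (1, 0, 4)
w2 = Sw1 = (3·1 + 0·0 + 1·4; 0·1 + 4·0 + 0·4; 1·1 + 0·0 + 4·4) = (7, 0, 17)
Sw2 = (38, 0, 75)
w2·Sw2 = 7·38 + 0·0 + 17·75 = 1541; w2·w2 = 7·7 + 0·0 + 17·17 = 338
λ ≈ 1541/338 = 4.5592

4.5592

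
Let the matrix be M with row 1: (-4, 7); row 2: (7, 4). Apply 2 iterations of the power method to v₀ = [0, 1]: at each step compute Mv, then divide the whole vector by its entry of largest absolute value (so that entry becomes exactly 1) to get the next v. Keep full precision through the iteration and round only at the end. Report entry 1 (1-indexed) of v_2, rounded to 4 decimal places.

0.0000

Mv0 = (7.00000, 4.00000); divide by 7.00000 → v1 = (1.00000, 0.57143)
Mv1 = (0.00000, 9.28571); divide by 9.28571 → v2 = (0.00000, 1.00000)
Requested entry of v2: 0/65 = 0.0000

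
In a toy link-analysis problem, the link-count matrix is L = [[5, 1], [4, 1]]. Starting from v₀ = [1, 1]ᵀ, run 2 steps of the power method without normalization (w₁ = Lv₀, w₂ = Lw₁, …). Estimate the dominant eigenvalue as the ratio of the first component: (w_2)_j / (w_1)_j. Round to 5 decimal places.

5.83333

w1 = Lv₀ = (5·1 + 1·1; 4·1 + 1·1) = (6, 5)
w2 = Lw1 = (5·6 + 1·5; 4·6 + 1·5) = (35, 29)
Ratio at component: 35 / 6 = 5.83333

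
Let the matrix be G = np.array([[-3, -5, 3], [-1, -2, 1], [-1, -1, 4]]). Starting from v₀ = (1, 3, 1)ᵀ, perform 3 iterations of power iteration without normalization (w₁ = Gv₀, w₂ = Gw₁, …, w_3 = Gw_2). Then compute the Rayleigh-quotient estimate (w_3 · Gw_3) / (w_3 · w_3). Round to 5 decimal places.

λ ≈ -4.67502

w1 = Gv₀ = ((-3)·1 + (-5)·3 + 3·1; (-1)·1 + (-2)·3 + 1·1; (-1)·1 + (-1)·3 + 4·1) = (-15, -6, 0)
w2 = Gw1 = ((-3)·(-15) + (-5)·(-6) + 3·0; (-1)·(-15) + (-2)·(-6) + 1·0; (-1)·(-15) + (-1)·(-6) + 4·0) = (75, 27, 21)
w3 = Gw2 = (-297, -108, -18)
Gw3 = (1377, 495, 333)
w3·Gw3 = (-297)·1377 + (-108)·495 + (-18)·333 = -468423; w3·w3 = (-297)·(-297) + (-108)·(-108) + (-18)·(-18) = 100197
λ ≈ -468423/100197 = -4.67502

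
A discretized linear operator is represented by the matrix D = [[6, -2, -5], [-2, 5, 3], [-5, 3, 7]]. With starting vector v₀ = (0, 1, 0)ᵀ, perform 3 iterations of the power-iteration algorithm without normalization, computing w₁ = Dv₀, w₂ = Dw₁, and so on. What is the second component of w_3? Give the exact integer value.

402

w1 = Dv₀ = (6·0 + (-2)·1 + (-5)·0; (-2)·0 + 5·1 + 3·0; (-5)·0 + 3·1 + 7·0) = (-2, 5, 3)
w2 = Dw1 = (6·(-2) + (-2)·5 + (-5)·3; (-2)·(-2) + 5·5 + 3·3; (-5)·(-2) + 3·5 + 7·3) = (-37, 38, 46)
w3 = Dw2 = (-528, 402, 621)
The requested component of w3 is 402.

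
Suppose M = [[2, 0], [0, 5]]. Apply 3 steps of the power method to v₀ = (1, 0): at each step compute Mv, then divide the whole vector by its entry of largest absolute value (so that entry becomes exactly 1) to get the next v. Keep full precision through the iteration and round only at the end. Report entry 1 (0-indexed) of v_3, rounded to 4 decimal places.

Mv0 = (2.00000, 0.00000); divide by 2.00000 → v1 = (1.00000, 0.00000)
Mv1 = (2.00000, 0.00000); divide by 2.00000 → v2 = (1.00000, 0.00000)
Mv2 = (2.00000, 0.00000); divide by 2.00000 → v3 = (1.00000, 0.00000)
Requested entry of v3: 0/8 = 0.0000

0.0000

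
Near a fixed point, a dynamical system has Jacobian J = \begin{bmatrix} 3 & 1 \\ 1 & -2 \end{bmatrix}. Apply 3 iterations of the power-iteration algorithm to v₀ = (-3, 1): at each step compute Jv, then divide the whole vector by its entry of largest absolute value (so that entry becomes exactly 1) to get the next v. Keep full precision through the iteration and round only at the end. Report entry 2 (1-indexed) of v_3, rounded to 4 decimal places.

Jv0 = (-8.00000, -5.00000); divide by -8.00000 → v1 = (1.00000, 0.62500)
Jv1 = (3.62500, -0.25000); divide by 3.62500 → v2 = (1.00000, -0.06897)
Jv2 = (2.93103, 1.13793); divide by 2.93103 → v3 = (1.00000, 0.38824)
Requested entry of v3: -33/-85 = 0.3882

0.3882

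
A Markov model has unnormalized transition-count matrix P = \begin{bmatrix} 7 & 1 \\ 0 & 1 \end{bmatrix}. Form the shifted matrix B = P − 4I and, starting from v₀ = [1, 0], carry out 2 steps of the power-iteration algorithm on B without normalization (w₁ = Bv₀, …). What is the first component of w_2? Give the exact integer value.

9

B = P − 4I has rows (3, 1); (0, -3)
w1 = Bv₀ = (3, 0)
w2 = Bw1 = (9, 0)
Requested component of w2: 9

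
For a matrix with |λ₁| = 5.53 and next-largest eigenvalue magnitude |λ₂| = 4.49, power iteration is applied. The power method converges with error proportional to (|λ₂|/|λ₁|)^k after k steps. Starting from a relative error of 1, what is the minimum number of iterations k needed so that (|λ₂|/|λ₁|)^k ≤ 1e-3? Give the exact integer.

|λ₂/λ₁| = 4.49/5.53 = 0.81193
Need k ≥ ln(1e-3) / ln(0.81193) = -6.9078 / -0.2083 ≈ 33.157
Smallest integer k satisfying the bound: 34

34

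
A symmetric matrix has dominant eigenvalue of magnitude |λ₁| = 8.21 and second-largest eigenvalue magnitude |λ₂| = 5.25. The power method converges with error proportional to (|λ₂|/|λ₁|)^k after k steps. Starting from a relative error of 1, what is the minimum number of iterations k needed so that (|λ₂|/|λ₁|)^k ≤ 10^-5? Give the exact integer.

26

|λ₂/λ₁| = 5.25/8.21 = 0.63946
Need k ≥ ln(10^-5) / ln(0.63946) = -11.5129 / -0.4471 ≈ 25.749
Smallest integer k satisfying the bound: 26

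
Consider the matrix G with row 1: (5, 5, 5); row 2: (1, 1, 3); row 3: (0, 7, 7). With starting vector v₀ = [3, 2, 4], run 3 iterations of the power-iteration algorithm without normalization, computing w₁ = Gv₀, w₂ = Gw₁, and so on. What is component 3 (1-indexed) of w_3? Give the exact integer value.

4207

w1 = Gv₀ = (5·3 + 5·2 + 5·4; 1·3 + 1·2 + 3·4; 0·3 + 7·2 + 7·4) = (45, 17, 42)
w2 = Gw1 = (5·45 + 5·17 + 5·42; 1·45 + 1·17 + 3·42; 0·45 + 7·17 + 7·42) = (520, 188, 413)
w3 = Gw2 = (5605, 1947, 4207)
The requested component of w3 is 4207.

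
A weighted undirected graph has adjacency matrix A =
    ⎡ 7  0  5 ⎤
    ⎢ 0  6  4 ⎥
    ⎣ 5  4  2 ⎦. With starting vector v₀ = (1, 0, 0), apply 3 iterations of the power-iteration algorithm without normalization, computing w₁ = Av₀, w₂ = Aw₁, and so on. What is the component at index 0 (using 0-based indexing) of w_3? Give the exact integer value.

w1 = Av₀ = (7, 0, 5)
w2 = Aw1 = (74, 20, 45)
w3 = Aw2 = (743, 300, 540)
The requested component of w3 is 743.

743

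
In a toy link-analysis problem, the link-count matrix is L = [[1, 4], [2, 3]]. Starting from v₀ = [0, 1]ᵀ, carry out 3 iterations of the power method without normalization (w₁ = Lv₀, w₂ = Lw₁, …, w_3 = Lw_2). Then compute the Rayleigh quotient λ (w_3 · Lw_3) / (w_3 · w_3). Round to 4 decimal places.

w1 = Lv₀ = (4, 3)
w2 = Lw1 = (16, 17)
w3 = Lw2 = (84, 83)
Lw3 = (416, 417)
w3·Lw3 = 84·416 + 83·417 = 69555; w3·w3 = 84·84 + 83·83 = 13945
λ ≈ 69555/13945 = 4.9878

λ ≈ 4.9878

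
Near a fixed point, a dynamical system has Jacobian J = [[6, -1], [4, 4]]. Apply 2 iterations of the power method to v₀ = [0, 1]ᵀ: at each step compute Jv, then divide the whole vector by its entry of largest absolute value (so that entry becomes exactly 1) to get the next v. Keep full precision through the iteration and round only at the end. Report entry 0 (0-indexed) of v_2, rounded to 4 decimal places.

-0.8333

Jv0 = (-1.00000, 4.00000); divide by 4.00000 → v1 = (-0.25000, 1.00000)
Jv1 = (-2.50000, 3.00000); divide by 3.00000 → v2 = (-0.83333, 1.00000)
Requested entry of v2: -10/12 = -0.8333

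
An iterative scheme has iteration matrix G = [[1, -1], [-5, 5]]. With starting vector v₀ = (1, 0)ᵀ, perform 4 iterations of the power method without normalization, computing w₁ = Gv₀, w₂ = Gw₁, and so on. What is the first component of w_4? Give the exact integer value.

216

w1 = Gv₀ = (1, -5)
w2 = Gw1 = (6, -30)
w3 = Gw2 = (36, -180)
w4 = Gw3 = (216, -1080)
The requested component of w4 is 216.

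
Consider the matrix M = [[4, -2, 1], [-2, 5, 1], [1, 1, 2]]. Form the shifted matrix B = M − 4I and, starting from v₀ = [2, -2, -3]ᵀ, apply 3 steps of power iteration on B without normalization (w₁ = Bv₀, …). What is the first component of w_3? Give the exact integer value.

-10

B = M − 4I has rows (0, -2, 1); (-2, 1, 1); (1, 1, -2)
w1 = Bv₀ = (1, -9, 6)
w2 = Bw1 = (24, -5, -20)
w3 = Bw2 = (-10, -73, 59)
Requested component of w3: -10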